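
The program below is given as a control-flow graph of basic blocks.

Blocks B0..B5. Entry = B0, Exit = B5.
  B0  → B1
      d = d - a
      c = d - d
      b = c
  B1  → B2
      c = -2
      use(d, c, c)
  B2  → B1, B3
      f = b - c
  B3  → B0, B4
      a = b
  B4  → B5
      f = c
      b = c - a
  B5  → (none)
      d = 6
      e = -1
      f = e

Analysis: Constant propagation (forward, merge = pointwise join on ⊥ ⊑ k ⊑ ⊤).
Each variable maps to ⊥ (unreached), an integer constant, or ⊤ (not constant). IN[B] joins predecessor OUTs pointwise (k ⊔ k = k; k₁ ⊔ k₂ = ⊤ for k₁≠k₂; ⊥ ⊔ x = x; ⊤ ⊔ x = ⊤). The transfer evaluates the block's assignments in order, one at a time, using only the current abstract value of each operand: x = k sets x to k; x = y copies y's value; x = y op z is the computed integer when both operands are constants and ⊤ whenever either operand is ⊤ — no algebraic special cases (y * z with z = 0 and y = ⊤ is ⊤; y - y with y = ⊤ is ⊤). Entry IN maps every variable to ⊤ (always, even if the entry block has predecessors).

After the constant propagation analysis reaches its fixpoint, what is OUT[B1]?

Per-block solution:
  B0:   IN=(all ⊤)   OUT=(all ⊤)
  B1:   IN=(all ⊤)   OUT={c:-2; rest ⊤}
  B2:   IN={c:-2; rest ⊤}   OUT={c:-2; rest ⊤}
  B3:   IN={c:-2; rest ⊤}   OUT={c:-2; rest ⊤}
  B4:   IN={c:-2; rest ⊤}   OUT={c:-2, f:-2; rest ⊤}
  B5:   IN={c:-2, f:-2; rest ⊤}   OUT={c:-2, d:6, e:-1, f:-1; rest ⊤}

Merge at B1: IN[B1] = OUT[B0] ⊔ OUT[B2] = {a: ⊤, b: ⊤, c: ⊤, d: ⊤, e: ⊤, f: ⊤}
Applying B1's transfer function to that IN value gives OUT[B1] (row B1 above).

Answer: {a: ⊤, b: ⊤, c: -2, d: ⊤, e: ⊤, f: ⊤}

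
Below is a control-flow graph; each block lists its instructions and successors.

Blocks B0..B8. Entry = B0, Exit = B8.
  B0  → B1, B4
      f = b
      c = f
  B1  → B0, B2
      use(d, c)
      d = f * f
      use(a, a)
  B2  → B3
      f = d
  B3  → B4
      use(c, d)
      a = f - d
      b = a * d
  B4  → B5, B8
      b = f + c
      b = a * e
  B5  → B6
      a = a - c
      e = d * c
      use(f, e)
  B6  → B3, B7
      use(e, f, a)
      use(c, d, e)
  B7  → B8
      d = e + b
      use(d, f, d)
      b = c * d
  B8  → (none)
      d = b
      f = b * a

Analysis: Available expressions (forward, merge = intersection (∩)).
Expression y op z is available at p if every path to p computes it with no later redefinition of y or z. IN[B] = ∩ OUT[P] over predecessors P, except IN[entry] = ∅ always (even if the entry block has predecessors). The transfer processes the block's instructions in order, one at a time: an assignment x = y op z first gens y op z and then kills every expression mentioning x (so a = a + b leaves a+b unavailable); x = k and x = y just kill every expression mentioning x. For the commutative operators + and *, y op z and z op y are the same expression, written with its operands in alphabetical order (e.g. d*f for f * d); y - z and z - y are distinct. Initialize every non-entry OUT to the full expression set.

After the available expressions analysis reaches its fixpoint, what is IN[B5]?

Answer: {a*e, c+f}

Working:
Converged values:
  B0:  IN={}  OUT={}
  B1:  IN={}  OUT={f*f}
  B2:  IN={f*f}  OUT={}
  B3:  IN={}  OUT={a*d, f-d}
  B4:  IN={}  OUT={a*e, c+f}
  B5:  IN={a*e, c+f}  OUT={c*d, c+f}
  B6:  IN={c*d, c+f}  OUT={c*d, c+f}
  B7:  IN={c*d, c+f}  OUT={c*d, c+f}
  B8:  IN={c+f}  OUT={a*b}

Merge at B5: IN[B5] = OUT[B4] = {a*e, c+f}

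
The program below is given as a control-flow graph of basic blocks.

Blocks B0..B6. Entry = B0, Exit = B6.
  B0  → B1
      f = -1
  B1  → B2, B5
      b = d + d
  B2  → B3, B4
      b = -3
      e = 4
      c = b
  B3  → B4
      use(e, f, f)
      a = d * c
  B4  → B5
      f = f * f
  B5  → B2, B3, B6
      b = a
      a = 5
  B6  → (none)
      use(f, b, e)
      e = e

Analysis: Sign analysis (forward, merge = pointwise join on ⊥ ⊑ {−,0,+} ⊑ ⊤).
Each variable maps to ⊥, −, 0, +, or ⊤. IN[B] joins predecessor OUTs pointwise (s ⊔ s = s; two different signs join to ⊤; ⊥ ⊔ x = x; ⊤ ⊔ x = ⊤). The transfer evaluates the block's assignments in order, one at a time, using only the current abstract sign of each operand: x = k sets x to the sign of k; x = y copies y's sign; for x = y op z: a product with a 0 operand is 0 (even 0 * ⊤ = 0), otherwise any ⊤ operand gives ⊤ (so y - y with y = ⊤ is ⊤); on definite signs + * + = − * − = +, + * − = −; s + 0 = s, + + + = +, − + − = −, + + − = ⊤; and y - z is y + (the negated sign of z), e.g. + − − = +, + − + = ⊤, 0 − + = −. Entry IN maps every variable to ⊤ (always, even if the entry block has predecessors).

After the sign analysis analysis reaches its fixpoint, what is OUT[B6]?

Per-block solution:
  B0:   IN=(all ⊤)   OUT={f:-; rest ⊤}
  B1:   IN={f:-; rest ⊤}   OUT={f:-; rest ⊤}
  B2:   IN=(all ⊤)   OUT={b:-, c:-, e:+; rest ⊤}
  B3:   IN=(all ⊤)   OUT=(all ⊤)
  B4:   IN=(all ⊤)   OUT=(all ⊤)
  B5:   IN=(all ⊤)   OUT={a:+; rest ⊤}
  B6:   IN={a:+; rest ⊤}   OUT={a:+; rest ⊤}

Merge at B6: IN[B6] = OUT[B5] = {a: +, b: ⊤, c: ⊤, d: ⊤, e: ⊤, f: ⊤}
Applying B6's transfer function to that IN value gives OUT[B6] (row B6 above).

Answer: {a: +, b: ⊤, c: ⊤, d: ⊤, e: ⊤, f: ⊤}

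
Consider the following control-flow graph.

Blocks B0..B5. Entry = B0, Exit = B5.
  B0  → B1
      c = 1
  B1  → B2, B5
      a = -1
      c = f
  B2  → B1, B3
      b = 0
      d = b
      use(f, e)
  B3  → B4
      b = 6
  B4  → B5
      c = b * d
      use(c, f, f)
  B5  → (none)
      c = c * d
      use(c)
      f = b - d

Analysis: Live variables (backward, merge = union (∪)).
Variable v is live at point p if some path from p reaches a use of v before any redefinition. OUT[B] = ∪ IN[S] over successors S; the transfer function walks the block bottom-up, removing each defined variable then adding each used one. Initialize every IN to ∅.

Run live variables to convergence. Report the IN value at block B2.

Answer: {e, f}

Trace:
Per-block solution:
  B0: | IN={b, d, e, f} | OUT={b, d, e, f}
  B1: | IN={b, d, e, f} | OUT={b, c, d, e, f}
  B2: | IN={e, f} | OUT={b, d, e, f}
  B3: | IN={d, f} | OUT={b, d, f}
  B4: | IN={b, d, f} | OUT={b, c, d}
  B5: | IN={b, c, d} | OUT={}

Merge at B2: OUT[B2] = IN[B1] ⊔ IN[B3] = {b, d, e, f}
Applying B2's transfer function to that OUT value gives IN[B2] (row B2 above).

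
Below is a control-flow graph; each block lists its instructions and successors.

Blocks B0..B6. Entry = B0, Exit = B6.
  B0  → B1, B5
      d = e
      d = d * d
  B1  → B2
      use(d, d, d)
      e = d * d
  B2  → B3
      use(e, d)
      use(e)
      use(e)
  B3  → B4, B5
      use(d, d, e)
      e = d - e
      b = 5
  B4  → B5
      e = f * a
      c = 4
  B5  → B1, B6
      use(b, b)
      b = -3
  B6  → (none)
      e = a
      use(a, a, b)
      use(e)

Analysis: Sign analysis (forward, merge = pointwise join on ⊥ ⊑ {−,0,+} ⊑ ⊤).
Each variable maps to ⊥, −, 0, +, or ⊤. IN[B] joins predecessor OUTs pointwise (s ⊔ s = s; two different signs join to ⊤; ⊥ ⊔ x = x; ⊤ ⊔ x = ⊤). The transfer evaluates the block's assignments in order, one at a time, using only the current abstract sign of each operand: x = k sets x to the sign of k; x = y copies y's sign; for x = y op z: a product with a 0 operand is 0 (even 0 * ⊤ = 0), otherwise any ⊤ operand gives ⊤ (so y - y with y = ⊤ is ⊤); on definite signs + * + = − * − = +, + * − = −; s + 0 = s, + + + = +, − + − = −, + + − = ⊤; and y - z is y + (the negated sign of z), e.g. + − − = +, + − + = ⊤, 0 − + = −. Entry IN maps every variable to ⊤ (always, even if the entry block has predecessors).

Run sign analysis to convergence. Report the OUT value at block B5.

Answer: {a: ⊤, b: -, c: ⊤, d: ⊤, e: ⊤, f: ⊤}

Derivation:
Fixpoint table:
  B0:  IN=(all ⊤)  OUT=(all ⊤)
  B1:  IN=(all ⊤)  OUT=(all ⊤)
  B2:  IN=(all ⊤)  OUT=(all ⊤)
  B3:  IN=(all ⊤)  OUT={b:+; rest ⊤}
  B4:  IN={b:+; rest ⊤}  OUT={b:+, c:+; rest ⊤}
  B5:  IN=(all ⊤)  OUT={b:-; rest ⊤}
  B6:  IN={b:-; rest ⊤}  OUT={b:-; rest ⊤}

Merge at B5: IN[B5] = OUT[B0] ⊔ OUT[B3] ⊔ OUT[B4] = {a: ⊤, b: ⊤, c: ⊤, d: ⊤, e: ⊤, f: ⊤}
Applying B5's transfer function to that IN value gives OUT[B5] (row B5 above).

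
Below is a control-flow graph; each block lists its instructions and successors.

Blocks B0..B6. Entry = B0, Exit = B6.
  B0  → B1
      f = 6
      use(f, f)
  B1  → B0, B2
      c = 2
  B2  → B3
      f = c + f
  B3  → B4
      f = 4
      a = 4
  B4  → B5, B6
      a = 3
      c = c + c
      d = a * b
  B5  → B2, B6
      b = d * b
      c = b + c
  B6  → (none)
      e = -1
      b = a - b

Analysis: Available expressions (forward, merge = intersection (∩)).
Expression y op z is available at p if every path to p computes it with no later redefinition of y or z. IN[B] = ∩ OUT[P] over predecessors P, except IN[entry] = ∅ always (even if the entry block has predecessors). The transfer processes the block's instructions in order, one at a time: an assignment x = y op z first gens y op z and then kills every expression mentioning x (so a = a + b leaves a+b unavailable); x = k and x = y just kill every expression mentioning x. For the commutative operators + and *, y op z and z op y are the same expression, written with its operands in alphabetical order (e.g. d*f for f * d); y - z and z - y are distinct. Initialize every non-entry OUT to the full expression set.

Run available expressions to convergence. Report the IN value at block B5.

Answer: {a*b}

Derivation:
Fixpoint table:
  B0:   IN={}   OUT={}
  B1:   IN={}   OUT={}
  B2:   IN={}   OUT={}
  B3:   IN={}   OUT={}
  B4:   IN={}   OUT={a*b}
  B5:   IN={a*b}   OUT={}
  B6:   IN={}   OUT={}

Merge at B5: IN[B5] = OUT[B4] = {a*b}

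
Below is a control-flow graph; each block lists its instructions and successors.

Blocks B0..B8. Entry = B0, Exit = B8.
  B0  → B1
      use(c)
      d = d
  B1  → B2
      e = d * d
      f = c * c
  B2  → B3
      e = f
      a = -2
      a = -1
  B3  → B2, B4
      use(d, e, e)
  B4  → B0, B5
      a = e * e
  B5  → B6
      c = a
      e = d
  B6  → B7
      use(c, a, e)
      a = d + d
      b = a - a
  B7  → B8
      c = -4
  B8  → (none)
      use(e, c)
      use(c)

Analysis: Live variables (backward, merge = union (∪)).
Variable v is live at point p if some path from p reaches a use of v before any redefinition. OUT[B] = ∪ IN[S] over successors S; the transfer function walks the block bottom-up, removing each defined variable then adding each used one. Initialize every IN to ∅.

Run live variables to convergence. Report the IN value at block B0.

Per-block solution:
  B0:   IN={c, d}   OUT={c, d}
  B1:   IN={c, d}   OUT={c, d, f}
  B2:   IN={c, d, f}   OUT={c, d, e, f}
  B3:   IN={c, d, e, f}   OUT={c, d, e, f}
  B4:   IN={c, d, e}   OUT={a, c, d}
  B5:   IN={a, d}   OUT={a, c, d, e}
  B6:   IN={a, c, d, e}   OUT={e}
  B7:   IN={e}   OUT={c, e}
  B8:   IN={c, e}   OUT={}

Merge at B0: OUT[B0] = IN[B1] = {c, d}
Applying B0's transfer function to that OUT value gives IN[B0] (row B0 above).

Answer: {c, d}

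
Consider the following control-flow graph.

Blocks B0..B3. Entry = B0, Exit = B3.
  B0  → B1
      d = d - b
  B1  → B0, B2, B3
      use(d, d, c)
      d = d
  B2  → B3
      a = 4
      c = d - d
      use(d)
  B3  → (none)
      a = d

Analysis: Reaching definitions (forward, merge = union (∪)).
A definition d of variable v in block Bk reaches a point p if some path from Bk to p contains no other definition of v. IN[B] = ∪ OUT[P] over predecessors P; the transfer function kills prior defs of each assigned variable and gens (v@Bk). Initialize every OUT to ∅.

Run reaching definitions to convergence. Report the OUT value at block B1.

Fixpoint table:
  B0:  IN={d@B1}  OUT={d@B0}
  B1:  IN={d@B0}  OUT={d@B1}
  B2:  IN={d@B1}  OUT={a@B2, c@B2, d@B1}
  B3:  IN={a@B2, c@B2, d@B1}  OUT={a@B3, c@B2, d@B1}

Merge at B1: IN[B1] = OUT[B0] = {d@B0}
Applying B1's transfer function to that IN value gives OUT[B1] (row B1 above).

Answer: {d@B1}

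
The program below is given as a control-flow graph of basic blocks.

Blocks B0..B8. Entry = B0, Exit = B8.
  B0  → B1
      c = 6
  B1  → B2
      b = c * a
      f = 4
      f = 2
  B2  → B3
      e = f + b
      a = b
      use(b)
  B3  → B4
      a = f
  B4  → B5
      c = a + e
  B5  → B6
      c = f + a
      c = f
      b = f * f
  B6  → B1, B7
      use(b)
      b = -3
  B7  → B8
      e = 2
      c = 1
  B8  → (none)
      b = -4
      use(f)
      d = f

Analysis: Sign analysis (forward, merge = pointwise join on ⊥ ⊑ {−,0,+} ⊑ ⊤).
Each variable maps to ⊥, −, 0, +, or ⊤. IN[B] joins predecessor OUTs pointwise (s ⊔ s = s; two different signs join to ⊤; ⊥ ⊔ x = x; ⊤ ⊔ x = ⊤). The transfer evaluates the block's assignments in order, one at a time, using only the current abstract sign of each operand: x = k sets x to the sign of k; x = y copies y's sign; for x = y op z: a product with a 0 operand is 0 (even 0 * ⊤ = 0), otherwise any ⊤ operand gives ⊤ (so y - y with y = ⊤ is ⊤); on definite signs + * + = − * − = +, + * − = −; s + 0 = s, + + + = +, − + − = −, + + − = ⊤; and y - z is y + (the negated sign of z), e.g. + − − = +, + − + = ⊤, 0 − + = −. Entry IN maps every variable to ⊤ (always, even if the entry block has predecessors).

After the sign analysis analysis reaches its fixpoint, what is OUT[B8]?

Fixpoint table:
  B0: | IN=(all ⊤) | OUT={c:+; rest ⊤}
  B1: | IN={c:+; rest ⊤} | OUT={c:+, f:+; rest ⊤}
  B2: | IN={c:+, f:+; rest ⊤} | OUT={c:+, f:+; rest ⊤}
  B3: | IN={c:+, f:+; rest ⊤} | OUT={a:+, c:+, f:+; rest ⊤}
  B4: | IN={a:+, c:+, f:+; rest ⊤} | OUT={a:+, f:+; rest ⊤}
  B5: | IN={a:+, f:+; rest ⊤} | OUT={a:+, b:+, c:+, f:+; rest ⊤}
  B6: | IN={a:+, b:+, c:+, f:+; rest ⊤} | OUT={a:+, b:-, c:+, f:+; rest ⊤}
  B7: | IN={a:+, b:-, c:+, f:+; rest ⊤} | OUT={a:+, b:-, c:+, e:+, f:+; rest ⊤}
  B8: | IN={a:+, b:-, c:+, e:+, f:+; rest ⊤} | OUT={a:+, b:-, c:+, d:+, e:+, f:+; rest ⊤}

Merge at B8: IN[B8] = OUT[B7] = {a: +, b: -, c: +, d: ⊤, e: +, f: +}
Applying B8's transfer function to that IN value gives OUT[B8] (row B8 above).

Answer: {a: +, b: -, c: +, d: +, e: +, f: +}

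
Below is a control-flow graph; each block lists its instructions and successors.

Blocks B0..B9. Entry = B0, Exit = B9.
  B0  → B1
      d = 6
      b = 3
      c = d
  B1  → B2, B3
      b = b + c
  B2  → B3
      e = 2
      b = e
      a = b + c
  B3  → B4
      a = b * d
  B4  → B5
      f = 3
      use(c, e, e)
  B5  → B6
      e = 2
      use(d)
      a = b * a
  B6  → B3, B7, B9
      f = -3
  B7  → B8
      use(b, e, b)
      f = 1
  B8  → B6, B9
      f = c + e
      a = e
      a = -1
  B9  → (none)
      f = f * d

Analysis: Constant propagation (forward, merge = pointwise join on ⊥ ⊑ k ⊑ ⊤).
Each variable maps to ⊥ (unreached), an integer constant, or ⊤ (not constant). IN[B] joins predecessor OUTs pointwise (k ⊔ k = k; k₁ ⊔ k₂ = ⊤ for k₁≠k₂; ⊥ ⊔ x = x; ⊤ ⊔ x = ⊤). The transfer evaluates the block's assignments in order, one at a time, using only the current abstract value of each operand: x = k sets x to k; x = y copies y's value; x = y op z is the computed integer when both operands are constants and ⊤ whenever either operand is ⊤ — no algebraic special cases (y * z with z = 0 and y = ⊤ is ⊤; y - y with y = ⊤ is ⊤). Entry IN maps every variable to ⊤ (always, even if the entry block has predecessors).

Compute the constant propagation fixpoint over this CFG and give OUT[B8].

Answer: {a: -1, b: ⊤, c: 6, d: 6, e: 2, f: 8}

Working:
Fixpoint table:
  B0:  IN=(all ⊤)  OUT={b:3, c:6, d:6; rest ⊤}
  B1:  IN={b:3, c:6, d:6; rest ⊤}  OUT={b:9, c:6, d:6; rest ⊤}
  B2:  IN={b:9, c:6, d:6; rest ⊤}  OUT={a:8, b:2, c:6, d:6, e:2; rest ⊤}
  B3:  IN={c:6, d:6; rest ⊤}  OUT={c:6, d:6; rest ⊤}
  B4:  IN={c:6, d:6; rest ⊤}  OUT={c:6, d:6, f:3; rest ⊤}
  B5:  IN={c:6, d:6, f:3; rest ⊤}  OUT={c:6, d:6, e:2, f:3; rest ⊤}
  B6:  IN={c:6, d:6, e:2; rest ⊤}  OUT={c:6, d:6, e:2, f:-3; rest ⊤}
  B7:  IN={c:6, d:6, e:2, f:-3; rest ⊤}  OUT={c:6, d:6, e:2, f:1; rest ⊤}
  B8:  IN={c:6, d:6, e:2, f:1; rest ⊤}  OUT={a:-1, c:6, d:6, e:2, f:8; rest ⊤}
  B9:  IN={c:6, d:6, e:2; rest ⊤}  OUT={c:6, d:6, e:2; rest ⊤}

Merge at B8: IN[B8] = OUT[B7] = {a: ⊤, b: ⊤, c: 6, d: 6, e: 2, f: 1}
Applying B8's transfer function to that IN value gives OUT[B8] (row B8 above).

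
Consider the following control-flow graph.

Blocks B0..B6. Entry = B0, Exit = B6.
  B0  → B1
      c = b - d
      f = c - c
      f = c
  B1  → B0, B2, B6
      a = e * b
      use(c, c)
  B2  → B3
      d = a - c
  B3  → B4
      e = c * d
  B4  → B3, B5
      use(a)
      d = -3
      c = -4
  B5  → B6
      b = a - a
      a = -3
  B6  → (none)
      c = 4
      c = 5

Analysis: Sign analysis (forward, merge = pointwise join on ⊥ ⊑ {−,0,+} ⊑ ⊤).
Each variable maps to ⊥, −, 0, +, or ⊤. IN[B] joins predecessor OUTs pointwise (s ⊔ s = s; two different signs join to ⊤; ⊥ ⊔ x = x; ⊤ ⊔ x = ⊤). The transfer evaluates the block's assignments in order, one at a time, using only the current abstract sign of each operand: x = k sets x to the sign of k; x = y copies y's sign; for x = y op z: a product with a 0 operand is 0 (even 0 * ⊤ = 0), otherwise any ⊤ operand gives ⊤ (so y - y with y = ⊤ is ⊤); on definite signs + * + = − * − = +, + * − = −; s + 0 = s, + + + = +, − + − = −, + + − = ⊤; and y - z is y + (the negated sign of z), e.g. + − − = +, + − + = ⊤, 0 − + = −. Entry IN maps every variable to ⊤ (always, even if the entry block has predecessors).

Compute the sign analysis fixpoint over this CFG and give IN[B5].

Answer: {a: ⊤, b: ⊤, c: -, d: -, e: ⊤, f: ⊤}

Working:
Per-block solution:
  B0:  IN=(all ⊤)  OUT=(all ⊤)
  B1:  IN=(all ⊤)  OUT=(all ⊤)
  B2:  IN=(all ⊤)  OUT=(all ⊤)
  B3:  IN=(all ⊤)  OUT=(all ⊤)
  B4:  IN=(all ⊤)  OUT={c:-, d:-; rest ⊤}
  B5:  IN={c:-, d:-; rest ⊤}  OUT={a:-, c:-, d:-; rest ⊤}
  B6:  IN=(all ⊤)  OUT={c:+; rest ⊤}

Merge at B5: IN[B5] = OUT[B4] = {a: ⊤, b: ⊤, c: -, d: -, e: ⊤, f: ⊤}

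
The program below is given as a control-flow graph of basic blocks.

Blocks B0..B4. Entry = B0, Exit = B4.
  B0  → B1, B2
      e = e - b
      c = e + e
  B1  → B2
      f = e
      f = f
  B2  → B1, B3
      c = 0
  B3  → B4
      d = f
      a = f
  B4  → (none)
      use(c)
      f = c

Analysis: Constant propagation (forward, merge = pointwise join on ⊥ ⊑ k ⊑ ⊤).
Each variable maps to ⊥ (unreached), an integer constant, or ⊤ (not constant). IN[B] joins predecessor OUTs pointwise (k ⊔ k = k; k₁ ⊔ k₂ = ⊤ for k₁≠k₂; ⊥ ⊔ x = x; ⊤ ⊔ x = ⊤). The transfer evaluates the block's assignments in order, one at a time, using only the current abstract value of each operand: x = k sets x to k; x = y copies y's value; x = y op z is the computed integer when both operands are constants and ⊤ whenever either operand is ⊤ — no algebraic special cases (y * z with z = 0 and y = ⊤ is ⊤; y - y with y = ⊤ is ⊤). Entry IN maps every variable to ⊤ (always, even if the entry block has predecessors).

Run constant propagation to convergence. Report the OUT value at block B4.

Answer: {a: ⊤, b: ⊤, c: 0, d: ⊤, e: ⊤, f: 0}

Derivation:
Per-block solution:
  B0:   IN=(all ⊤)   OUT=(all ⊤)
  B1:   IN=(all ⊤)   OUT=(all ⊤)
  B2:   IN=(all ⊤)   OUT={c:0; rest ⊤}
  B3:   IN={c:0; rest ⊤}   OUT={c:0; rest ⊤}
  B4:   IN={c:0; rest ⊤}   OUT={c:0, f:0; rest ⊤}

Merge at B4: IN[B4] = OUT[B3] = {a: ⊤, b: ⊤, c: 0, d: ⊤, e: ⊤, f: ⊤}
Applying B4's transfer function to that IN value gives OUT[B4] (row B4 above).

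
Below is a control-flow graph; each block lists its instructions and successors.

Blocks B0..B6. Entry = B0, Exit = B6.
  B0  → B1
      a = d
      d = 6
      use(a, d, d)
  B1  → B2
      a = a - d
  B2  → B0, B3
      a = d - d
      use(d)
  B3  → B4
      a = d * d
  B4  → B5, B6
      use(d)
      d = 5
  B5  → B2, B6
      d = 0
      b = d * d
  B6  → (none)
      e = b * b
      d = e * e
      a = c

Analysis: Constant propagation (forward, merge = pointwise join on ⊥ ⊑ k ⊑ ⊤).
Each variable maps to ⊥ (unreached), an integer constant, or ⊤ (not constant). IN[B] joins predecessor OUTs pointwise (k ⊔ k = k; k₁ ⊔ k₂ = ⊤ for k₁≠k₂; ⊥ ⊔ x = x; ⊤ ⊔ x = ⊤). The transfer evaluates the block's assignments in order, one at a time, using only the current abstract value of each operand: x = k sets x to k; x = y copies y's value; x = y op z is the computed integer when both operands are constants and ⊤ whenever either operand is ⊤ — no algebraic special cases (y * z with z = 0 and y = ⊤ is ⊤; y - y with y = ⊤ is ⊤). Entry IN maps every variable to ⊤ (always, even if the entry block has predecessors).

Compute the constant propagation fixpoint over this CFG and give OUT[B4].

Converged values:
  B0:  IN=(all ⊤)  OUT={d:6; rest ⊤}
  B1:  IN={d:6; rest ⊤}  OUT={d:6; rest ⊤}
  B2:  IN=(all ⊤)  OUT=(all ⊤)
  B3:  IN=(all ⊤)  OUT=(all ⊤)
  B4:  IN=(all ⊤)  OUT={d:5; rest ⊤}
  B5:  IN={d:5; rest ⊤}  OUT={b:0, d:0; rest ⊤}
  B6:  IN=(all ⊤)  OUT=(all ⊤)

Merge at B4: IN[B4] = OUT[B3] = {a: ⊤, b: ⊤, c: ⊤, d: ⊤, e: ⊤, f: ⊤}
Applying B4's transfer function to that IN value gives OUT[B4] (row B4 above).

Answer: {a: ⊤, b: ⊤, c: ⊤, d: 5, e: ⊤, f: ⊤}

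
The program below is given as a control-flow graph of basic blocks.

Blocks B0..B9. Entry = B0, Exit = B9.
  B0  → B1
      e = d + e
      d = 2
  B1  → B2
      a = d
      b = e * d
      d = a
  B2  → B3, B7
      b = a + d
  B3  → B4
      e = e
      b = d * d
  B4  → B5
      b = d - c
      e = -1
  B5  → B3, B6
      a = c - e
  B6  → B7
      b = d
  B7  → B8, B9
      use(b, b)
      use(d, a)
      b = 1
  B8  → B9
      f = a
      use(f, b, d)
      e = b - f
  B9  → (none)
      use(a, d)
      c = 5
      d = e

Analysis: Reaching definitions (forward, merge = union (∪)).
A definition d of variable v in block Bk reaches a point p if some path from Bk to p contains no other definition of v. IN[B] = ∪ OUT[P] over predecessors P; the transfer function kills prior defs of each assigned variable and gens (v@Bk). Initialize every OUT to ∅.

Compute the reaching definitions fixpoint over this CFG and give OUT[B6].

Fixpoint table:
  B0: | IN={} | OUT={d@B0, e@B0}
  B1: | IN={d@B0, e@B0} | OUT={a@B1, b@B1, d@B1, e@B0}
  B2: | IN={a@B1, b@B1, d@B1, e@B0} | OUT={a@B1, b@B2, d@B1, e@B0}
  B3: | IN={a@B1, a@B5, b@B2, b@B4, d@B1, e@B0, e@B4} | OUT={a@B1, a@B5, b@B3, d@B1, e@B3}
  B4: | IN={a@B1, a@B5, b@B3, d@B1, e@B3} | OUT={a@B1, a@B5, b@B4, d@B1, e@B4}
  B5: | IN={a@B1, a@B5, b@B4, d@B1, e@B4} | OUT={a@B5, b@B4, d@B1, e@B4}
  B6: | IN={a@B5, b@B4, d@B1, e@B4} | OUT={a@B5, b@B6, d@B1, e@B4}
  B7: | IN={a@B1, a@B5, b@B2, b@B6, d@B1, e@B0, e@B4} | OUT={a@B1, a@B5, b@B7, d@B1, e@B0, e@B4}
  B8: | IN={a@B1, a@B5, b@B7, d@B1, e@B0, e@B4} | OUT={a@B1, a@B5, b@B7, d@B1, e@B8, f@B8}
  B9: | IN={a@B1, a@B5, b@B7, d@B1, e@B0, e@B4, e@B8, f@B8} | OUT={a@B1, a@B5, b@B7, c@B9, d@B9, e@B0, e@B4, e@B8, f@B8}

Merge at B6: IN[B6] = OUT[B5] = {a@B5, b@B4, d@B1, e@B4}
Applying B6's transfer function to that IN value gives OUT[B6] (row B6 above).

Answer: {a@B5, b@B6, d@B1, e@B4}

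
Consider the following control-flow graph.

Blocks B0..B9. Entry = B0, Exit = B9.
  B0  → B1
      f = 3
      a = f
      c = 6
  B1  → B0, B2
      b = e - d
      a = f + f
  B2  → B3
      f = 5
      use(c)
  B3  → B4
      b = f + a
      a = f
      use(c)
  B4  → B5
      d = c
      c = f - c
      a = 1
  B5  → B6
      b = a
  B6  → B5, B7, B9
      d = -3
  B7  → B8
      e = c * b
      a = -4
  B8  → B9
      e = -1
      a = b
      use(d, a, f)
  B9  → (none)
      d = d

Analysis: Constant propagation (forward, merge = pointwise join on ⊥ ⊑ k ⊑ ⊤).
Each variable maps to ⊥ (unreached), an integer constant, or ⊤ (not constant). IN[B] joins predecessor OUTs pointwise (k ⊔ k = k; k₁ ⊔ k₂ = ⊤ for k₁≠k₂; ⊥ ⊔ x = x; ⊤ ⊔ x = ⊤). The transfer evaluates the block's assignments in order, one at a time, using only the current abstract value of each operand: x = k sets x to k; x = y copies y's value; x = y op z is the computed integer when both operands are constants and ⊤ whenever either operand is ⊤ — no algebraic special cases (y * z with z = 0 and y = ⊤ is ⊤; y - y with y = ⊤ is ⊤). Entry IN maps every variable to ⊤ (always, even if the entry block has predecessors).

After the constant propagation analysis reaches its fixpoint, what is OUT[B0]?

Fixpoint table:
  B0:  IN=(all ⊤)  OUT={a:3, c:6, f:3; rest ⊤}
  B1:  IN={a:3, c:6, f:3; rest ⊤}  OUT={a:6, c:6, f:3; rest ⊤}
  B2:  IN={a:6, c:6, f:3; rest ⊤}  OUT={a:6, c:6, f:5; rest ⊤}
  B3:  IN={a:6, c:6, f:5; rest ⊤}  OUT={a:5, b:11, c:6, f:5; rest ⊤}
  B4:  IN={a:5, b:11, c:6, f:5; rest ⊤}  OUT={a:1, b:11, c:-1, d:6, f:5; rest ⊤}
  B5:  IN={a:1, c:-1, f:5; rest ⊤}  OUT={a:1, b:1, c:-1, f:5; rest ⊤}
  B6:  IN={a:1, b:1, c:-1, f:5; rest ⊤}  OUT={a:1, b:1, c:-1, d:-3, f:5; rest ⊤}
  B7:  IN={a:1, b:1, c:-1, d:-3, f:5; rest ⊤}  OUT={a:-4, b:1, c:-1, d:-3, e:-1, f:5; rest ⊤}
  B8:  IN={a:-4, b:1, c:-1, d:-3, e:-1, f:5; rest ⊤}  OUT={a:1, b:1, c:-1, d:-3, e:-1, f:5; rest ⊤}
  B9:  IN={a:1, b:1, c:-1, d:-3, f:5; rest ⊤}  OUT={a:1, b:1, c:-1, d:-3, f:5; rest ⊤}

Merge at B0 (entry node, so the boundary value (all ⊤) is joined with the incoming edge(s)): IN[B0] = (all ⊤) ⊔ OUT[B1] = {a: ⊤, b: ⊤, c: ⊤, d: ⊤, e: ⊤, f: ⊤}
Applying B0's transfer function to that IN value gives OUT[B0] (row B0 above).

Answer: {a: 3, b: ⊤, c: 6, d: ⊤, e: ⊤, f: 3}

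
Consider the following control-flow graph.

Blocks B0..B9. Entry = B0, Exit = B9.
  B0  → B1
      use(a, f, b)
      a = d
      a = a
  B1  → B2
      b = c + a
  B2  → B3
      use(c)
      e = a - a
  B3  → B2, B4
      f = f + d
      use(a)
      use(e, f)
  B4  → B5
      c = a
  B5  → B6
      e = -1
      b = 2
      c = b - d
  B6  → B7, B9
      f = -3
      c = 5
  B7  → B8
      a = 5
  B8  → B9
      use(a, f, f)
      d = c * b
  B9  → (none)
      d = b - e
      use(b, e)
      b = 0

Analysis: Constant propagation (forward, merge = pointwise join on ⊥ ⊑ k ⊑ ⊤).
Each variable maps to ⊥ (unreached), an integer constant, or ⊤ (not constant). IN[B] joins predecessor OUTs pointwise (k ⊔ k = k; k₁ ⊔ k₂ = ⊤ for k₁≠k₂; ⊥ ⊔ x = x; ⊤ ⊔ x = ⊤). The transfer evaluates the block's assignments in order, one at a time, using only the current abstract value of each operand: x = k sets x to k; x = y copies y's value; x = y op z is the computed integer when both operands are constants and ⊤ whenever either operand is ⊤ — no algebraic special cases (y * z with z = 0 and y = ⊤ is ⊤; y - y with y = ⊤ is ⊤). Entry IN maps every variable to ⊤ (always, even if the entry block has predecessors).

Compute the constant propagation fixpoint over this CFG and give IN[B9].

Converged values:
  B0:   IN=(all ⊤)   OUT=(all ⊤)
  B1:   IN=(all ⊤)   OUT=(all ⊤)
  B2:   IN=(all ⊤)   OUT=(all ⊤)
  B3:   IN=(all ⊤)   OUT=(all ⊤)
  B4:   IN=(all ⊤)   OUT=(all ⊤)
  B5:   IN=(all ⊤)   OUT={b:2, e:-1; rest ⊤}
  B6:   IN={b:2, e:-1; rest ⊤}   OUT={b:2, c:5, e:-1, f:-3; rest ⊤}
  B7:   IN={b:2, c:5, e:-1, f:-3; rest ⊤}   OUT={a:5, b:2, c:5, e:-1, f:-3; rest ⊤}
  B8:   IN={a:5, b:2, c:5, e:-1, f:-3; rest ⊤}   OUT={a:5, b:2, c:5, d:10, e:-1, f:-3; rest ⊤}
  B9:   IN={b:2, c:5, e:-1, f:-3; rest ⊤}   OUT={b:0, c:5, d:3, e:-1, f:-3; rest ⊤}

Merge at B9: IN[B9] = OUT[B6] ⊔ OUT[B8] = {a: ⊤, b: 2, c: 5, d: ⊤, e: -1, f: -3}

Answer: {a: ⊤, b: 2, c: 5, d: ⊤, e: -1, f: -3}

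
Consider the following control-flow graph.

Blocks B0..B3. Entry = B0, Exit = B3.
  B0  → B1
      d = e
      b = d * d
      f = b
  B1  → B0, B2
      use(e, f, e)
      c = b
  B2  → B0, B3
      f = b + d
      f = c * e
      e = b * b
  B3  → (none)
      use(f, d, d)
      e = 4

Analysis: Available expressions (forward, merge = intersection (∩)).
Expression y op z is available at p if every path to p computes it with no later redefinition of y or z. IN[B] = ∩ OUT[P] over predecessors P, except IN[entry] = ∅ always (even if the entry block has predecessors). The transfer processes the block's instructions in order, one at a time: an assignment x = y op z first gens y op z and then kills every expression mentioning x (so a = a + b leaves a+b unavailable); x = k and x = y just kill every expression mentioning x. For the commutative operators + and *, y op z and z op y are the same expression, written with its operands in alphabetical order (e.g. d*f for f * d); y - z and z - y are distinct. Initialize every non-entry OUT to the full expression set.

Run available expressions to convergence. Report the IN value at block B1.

Answer: {d*d}

Derivation:
Fixpoint table:
  B0:  IN={}  OUT={d*d}
  B1:  IN={d*d}  OUT={d*d}
  B2:  IN={d*d}  OUT={b*b, b+d, d*d}
  B3:  IN={b*b, b+d, d*d}  OUT={b*b, b+d, d*d}

Merge at B1: IN[B1] = OUT[B0] = {d*d}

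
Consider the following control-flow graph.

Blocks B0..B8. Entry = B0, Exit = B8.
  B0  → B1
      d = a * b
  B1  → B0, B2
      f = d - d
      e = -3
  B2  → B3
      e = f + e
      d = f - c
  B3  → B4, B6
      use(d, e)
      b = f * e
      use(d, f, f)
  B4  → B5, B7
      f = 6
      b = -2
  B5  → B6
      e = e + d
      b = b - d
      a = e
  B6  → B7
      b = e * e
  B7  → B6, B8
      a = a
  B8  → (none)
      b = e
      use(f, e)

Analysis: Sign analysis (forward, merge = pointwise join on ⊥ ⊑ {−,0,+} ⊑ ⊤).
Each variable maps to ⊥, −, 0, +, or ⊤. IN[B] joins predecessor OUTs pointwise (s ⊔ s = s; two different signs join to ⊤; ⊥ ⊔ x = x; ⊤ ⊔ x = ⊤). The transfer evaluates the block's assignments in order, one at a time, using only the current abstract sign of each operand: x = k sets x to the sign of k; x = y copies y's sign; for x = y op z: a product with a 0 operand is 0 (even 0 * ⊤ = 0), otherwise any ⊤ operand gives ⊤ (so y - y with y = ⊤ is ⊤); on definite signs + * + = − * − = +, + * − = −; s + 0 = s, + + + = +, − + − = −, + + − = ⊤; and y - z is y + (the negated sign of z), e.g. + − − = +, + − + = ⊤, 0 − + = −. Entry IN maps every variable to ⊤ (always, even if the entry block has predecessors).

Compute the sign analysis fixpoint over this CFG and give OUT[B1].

Answer: {a: ⊤, b: ⊤, c: ⊤, d: ⊤, e: -, f: ⊤}

Working:
Converged values:
  B0:  IN=(all ⊤)  OUT=(all ⊤)
  B1:  IN=(all ⊤)  OUT={e:-; rest ⊤}
  B2:  IN={e:-; rest ⊤}  OUT=(all ⊤)
  B3:  IN=(all ⊤)  OUT=(all ⊤)
  B4:  IN=(all ⊤)  OUT={b:-, f:+; rest ⊤}
  B5:  IN={b:-, f:+; rest ⊤}  OUT={f:+; rest ⊤}
  B6:  IN=(all ⊤)  OUT=(all ⊤)
  B7:  IN=(all ⊤)  OUT=(all ⊤)
  B8:  IN=(all ⊤)  OUT=(all ⊤)

Merge at B1: IN[B1] = OUT[B0] = {a: ⊤, b: ⊤, c: ⊤, d: ⊤, e: ⊤, f: ⊤}
Applying B1's transfer function to that IN value gives OUT[B1] (row B1 above).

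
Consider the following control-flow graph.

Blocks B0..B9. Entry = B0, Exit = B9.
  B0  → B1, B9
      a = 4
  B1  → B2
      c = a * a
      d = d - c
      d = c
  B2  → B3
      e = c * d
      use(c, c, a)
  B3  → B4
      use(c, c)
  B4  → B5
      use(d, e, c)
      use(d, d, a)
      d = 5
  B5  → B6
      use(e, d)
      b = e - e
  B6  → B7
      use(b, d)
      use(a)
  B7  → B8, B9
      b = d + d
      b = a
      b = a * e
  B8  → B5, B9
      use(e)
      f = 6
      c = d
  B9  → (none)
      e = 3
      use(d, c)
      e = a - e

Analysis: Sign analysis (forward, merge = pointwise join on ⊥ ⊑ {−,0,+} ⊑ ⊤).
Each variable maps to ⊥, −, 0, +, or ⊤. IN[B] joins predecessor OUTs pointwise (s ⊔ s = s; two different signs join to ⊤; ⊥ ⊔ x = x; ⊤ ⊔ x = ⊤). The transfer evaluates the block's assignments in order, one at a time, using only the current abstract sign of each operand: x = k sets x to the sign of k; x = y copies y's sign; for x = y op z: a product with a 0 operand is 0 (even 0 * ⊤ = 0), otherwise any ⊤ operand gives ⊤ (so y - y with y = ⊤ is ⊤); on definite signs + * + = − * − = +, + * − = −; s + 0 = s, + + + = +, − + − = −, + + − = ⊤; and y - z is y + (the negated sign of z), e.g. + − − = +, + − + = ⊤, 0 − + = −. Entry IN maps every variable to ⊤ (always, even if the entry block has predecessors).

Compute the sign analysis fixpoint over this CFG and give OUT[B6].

Answer: {a: +, b: ⊤, c: +, d: +, e: +, f: ⊤}

Trace:
Fixpoint table:
  B0: | IN=(all ⊤) | OUT={a:+; rest ⊤}
  B1: | IN={a:+; rest ⊤} | OUT={a:+, c:+, d:+; rest ⊤}
  B2: | IN={a:+, c:+, d:+; rest ⊤} | OUT={a:+, c:+, d:+, e:+; rest ⊤}
  B3: | IN={a:+, c:+, d:+, e:+; rest ⊤} | OUT={a:+, c:+, d:+, e:+; rest ⊤}
  B4: | IN={a:+, c:+, d:+, e:+; rest ⊤} | OUT={a:+, c:+, d:+, e:+; rest ⊤}
  B5: | IN={a:+, c:+, d:+, e:+; rest ⊤} | OUT={a:+, c:+, d:+, e:+; rest ⊤}
  B6: | IN={a:+, c:+, d:+, e:+; rest ⊤} | OUT={a:+, c:+, d:+, e:+; rest ⊤}
  B7: | IN={a:+, c:+, d:+, e:+; rest ⊤} | OUT={a:+, b:+, c:+, d:+, e:+; rest ⊤}
  B8: | IN={a:+, b:+, c:+, d:+, e:+; rest ⊤} | OUT={a:+, b:+, c:+, d:+, e:+, f:+; rest ⊤}
  B9: | IN={a:+; rest ⊤} | OUT={a:+; rest ⊤}

Merge at B6: IN[B6] = OUT[B5] = {a: +, b: ⊤, c: +, d: +, e: +, f: ⊤}
Applying B6's transfer function to that IN value gives OUT[B6] (row B6 above).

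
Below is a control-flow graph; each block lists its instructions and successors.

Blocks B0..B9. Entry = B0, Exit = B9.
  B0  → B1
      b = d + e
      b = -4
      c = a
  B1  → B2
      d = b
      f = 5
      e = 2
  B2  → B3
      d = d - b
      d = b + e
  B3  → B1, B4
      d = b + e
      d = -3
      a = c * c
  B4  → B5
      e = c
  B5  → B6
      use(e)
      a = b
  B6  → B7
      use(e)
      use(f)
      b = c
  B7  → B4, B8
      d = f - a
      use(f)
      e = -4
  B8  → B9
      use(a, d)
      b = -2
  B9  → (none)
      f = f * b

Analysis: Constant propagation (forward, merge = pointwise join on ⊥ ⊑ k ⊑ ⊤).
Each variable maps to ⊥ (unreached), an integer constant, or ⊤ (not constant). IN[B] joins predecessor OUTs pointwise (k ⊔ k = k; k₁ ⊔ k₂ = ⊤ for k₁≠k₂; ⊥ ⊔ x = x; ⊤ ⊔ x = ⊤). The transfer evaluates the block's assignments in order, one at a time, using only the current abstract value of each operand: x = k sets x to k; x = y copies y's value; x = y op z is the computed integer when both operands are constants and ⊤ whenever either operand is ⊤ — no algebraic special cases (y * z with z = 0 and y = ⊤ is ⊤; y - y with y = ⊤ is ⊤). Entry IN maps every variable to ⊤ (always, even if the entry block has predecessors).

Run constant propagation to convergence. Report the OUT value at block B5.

Converged values:
  B0: | IN=(all ⊤) | OUT={b:-4; rest ⊤}
  B1: | IN={b:-4; rest ⊤} | OUT={b:-4, d:-4, e:2, f:5; rest ⊤}
  B2: | IN={b:-4, d:-4, e:2, f:5; rest ⊤} | OUT={b:-4, d:-2, e:2, f:5; rest ⊤}
  B3: | IN={b:-4, d:-2, e:2, f:5; rest ⊤} | OUT={b:-4, d:-3, e:2, f:5; rest ⊤}
  B4: | IN={f:5; rest ⊤} | OUT={f:5; rest ⊤}
  B5: | IN={f:5; rest ⊤} | OUT={f:5; rest ⊤}
  B6: | IN={f:5; rest ⊤} | OUT={f:5; rest ⊤}
  B7: | IN={f:5; rest ⊤} | OUT={e:-4, f:5; rest ⊤}
  B8: | IN={e:-4, f:5; rest ⊤} | OUT={b:-2, e:-4, f:5; rest ⊤}
  B9: | IN={b:-2, e:-4, f:5; rest ⊤} | OUT={b:-2, e:-4, f:-10; rest ⊤}

Merge at B5: IN[B5] = OUT[B4] = {a: ⊤, b: ⊤, c: ⊤, d: ⊤, e: ⊤, f: 5}
Applying B5's transfer function to that IN value gives OUT[B5] (row B5 above).

Answer: {a: ⊤, b: ⊤, c: ⊤, d: ⊤, e: ⊤, f: 5}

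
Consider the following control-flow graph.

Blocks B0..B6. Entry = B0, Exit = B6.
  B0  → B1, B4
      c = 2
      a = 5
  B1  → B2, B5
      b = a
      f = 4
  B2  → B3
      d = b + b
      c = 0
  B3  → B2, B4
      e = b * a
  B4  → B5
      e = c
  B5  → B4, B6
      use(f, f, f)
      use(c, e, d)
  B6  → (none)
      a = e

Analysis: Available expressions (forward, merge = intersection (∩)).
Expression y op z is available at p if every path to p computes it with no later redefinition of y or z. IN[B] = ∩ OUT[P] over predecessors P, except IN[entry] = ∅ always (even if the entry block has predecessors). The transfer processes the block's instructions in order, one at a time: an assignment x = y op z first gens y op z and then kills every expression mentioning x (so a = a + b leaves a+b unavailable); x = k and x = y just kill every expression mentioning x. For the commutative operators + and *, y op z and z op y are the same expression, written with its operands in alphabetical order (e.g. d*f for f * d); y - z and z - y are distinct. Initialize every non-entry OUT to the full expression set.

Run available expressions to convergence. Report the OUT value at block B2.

Answer: {b+b}

Derivation:
Per-block solution:
  B0:  IN={}  OUT={}
  B1:  IN={}  OUT={}
  B2:  IN={}  OUT={b+b}
  B3:  IN={b+b}  OUT={a*b, b+b}
  B4:  IN={}  OUT={}
  B5:  IN={}  OUT={}
  B6:  IN={}  OUT={}

Merge at B2: IN[B2] = OUT[B1] ∩ OUT[B3] = {}
Applying B2's transfer function to that IN value gives OUT[B2] (row B2 above).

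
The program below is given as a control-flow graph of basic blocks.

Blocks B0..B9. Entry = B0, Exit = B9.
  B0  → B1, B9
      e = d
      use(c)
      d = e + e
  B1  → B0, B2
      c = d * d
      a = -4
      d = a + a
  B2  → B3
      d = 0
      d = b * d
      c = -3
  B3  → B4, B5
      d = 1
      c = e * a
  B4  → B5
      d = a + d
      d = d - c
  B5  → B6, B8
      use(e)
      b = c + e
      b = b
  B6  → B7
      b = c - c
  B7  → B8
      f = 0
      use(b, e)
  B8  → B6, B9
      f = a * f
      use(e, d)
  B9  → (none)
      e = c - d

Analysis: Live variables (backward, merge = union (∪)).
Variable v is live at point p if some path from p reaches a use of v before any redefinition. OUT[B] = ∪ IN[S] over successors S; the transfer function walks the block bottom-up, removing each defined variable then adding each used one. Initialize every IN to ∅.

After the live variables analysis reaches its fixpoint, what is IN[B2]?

Converged values:
  B0: | IN={b, c, d, f} | OUT={b, c, d, e, f}
  B1: | IN={b, d, e, f} | OUT={a, b, c, d, e, f}
  B2: | IN={a, b, e, f} | OUT={a, e, f}
  B3: | IN={a, e, f} | OUT={a, c, d, e, f}
  B4: | IN={a, c, d, e, f} | OUT={a, c, d, e, f}
  B5: | IN={a, c, d, e, f} | OUT={a, c, d, e, f}
  B6: | IN={a, c, d, e} | OUT={a, b, c, d, e}
  B7: | IN={a, b, c, d, e} | OUT={a, c, d, e, f}
  B8: | IN={a, c, d, e, f} | OUT={a, c, d, e}
  B9: | IN={c, d} | OUT={}

Merge at B2: OUT[B2] = IN[B3] = {a, e, f}
Applying B2's transfer function to that OUT value gives IN[B2] (row B2 above).

Answer: {a, b, e, f}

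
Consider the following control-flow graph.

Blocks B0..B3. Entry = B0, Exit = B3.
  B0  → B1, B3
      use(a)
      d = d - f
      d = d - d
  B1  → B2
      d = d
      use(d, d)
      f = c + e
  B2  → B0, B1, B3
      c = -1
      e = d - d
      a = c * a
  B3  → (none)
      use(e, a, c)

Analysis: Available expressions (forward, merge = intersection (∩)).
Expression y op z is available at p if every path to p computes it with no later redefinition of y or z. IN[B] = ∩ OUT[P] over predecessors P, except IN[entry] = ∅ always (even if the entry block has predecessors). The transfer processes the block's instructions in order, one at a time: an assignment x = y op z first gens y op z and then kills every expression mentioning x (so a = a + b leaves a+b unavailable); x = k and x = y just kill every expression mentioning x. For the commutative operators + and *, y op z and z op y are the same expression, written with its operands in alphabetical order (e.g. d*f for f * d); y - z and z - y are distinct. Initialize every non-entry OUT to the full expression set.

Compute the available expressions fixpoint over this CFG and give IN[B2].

Answer: {c+e}

Working:
Per-block solution:
  B0: | IN={} | OUT={}
  B1: | IN={} | OUT={c+e}
  B2: | IN={c+e} | OUT={d-d}
  B3: | IN={} | OUT={}

Merge at B2: IN[B2] = OUT[B1] = {c+e}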